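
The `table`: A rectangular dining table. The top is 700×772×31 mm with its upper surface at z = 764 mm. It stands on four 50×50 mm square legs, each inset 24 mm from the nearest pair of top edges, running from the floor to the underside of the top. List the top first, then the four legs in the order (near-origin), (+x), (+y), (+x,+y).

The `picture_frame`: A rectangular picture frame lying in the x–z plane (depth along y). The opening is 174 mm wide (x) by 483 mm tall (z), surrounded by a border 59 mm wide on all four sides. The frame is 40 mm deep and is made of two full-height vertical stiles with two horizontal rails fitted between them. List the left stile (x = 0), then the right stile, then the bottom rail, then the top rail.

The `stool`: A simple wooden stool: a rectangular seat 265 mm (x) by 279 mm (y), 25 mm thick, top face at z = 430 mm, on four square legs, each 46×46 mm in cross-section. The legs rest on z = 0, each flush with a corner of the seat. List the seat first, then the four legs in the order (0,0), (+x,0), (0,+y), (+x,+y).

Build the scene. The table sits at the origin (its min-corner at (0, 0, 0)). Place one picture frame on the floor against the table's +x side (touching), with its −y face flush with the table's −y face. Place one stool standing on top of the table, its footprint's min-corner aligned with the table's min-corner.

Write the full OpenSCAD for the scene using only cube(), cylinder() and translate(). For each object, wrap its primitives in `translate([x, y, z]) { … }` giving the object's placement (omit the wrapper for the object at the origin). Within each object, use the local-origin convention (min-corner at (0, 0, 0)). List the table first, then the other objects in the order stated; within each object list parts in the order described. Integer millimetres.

translate([0, 0, 733]) cube([700, 772, 31]);
translate([24, 24, 0]) cube([50, 50, 733]);
translate([626, 24, 0]) cube([50, 50, 733]);
translate([24, 698, 0]) cube([50, 50, 733]);
translate([626, 698, 0]) cube([50, 50, 733]);
translate([700, 0, 0]) {
  cube([59, 40, 601]);
  translate([233, 0, 0]) cube([59, 40, 601]);
  translate([59, 0, 0]) cube([174, 40, 59]);
  translate([59, 0, 542]) cube([174, 40, 59]);
}
translate([0, 0, 764]) {
  translate([0, 0, 405]) cube([265, 279, 25]);
  cube([46, 46, 405]);
  translate([219, 0, 0]) cube([46, 46, 405]);
  translate([0, 233, 0]) cube([46, 46, 405]);
  translate([219, 233, 0]) cube([46, 46, 405]);
}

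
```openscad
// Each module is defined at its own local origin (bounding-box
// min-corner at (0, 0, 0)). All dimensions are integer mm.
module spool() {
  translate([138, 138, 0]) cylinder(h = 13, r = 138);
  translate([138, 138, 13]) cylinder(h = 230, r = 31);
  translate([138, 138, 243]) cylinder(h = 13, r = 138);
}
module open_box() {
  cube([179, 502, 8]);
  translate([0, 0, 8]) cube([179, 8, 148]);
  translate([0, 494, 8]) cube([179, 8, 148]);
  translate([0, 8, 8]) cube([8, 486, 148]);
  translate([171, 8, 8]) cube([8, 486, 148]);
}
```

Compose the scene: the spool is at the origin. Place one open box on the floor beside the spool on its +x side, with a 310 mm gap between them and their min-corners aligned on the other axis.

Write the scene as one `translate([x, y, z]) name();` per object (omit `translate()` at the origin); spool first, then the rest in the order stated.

spool();
translate([586, 0, 0]) open_box();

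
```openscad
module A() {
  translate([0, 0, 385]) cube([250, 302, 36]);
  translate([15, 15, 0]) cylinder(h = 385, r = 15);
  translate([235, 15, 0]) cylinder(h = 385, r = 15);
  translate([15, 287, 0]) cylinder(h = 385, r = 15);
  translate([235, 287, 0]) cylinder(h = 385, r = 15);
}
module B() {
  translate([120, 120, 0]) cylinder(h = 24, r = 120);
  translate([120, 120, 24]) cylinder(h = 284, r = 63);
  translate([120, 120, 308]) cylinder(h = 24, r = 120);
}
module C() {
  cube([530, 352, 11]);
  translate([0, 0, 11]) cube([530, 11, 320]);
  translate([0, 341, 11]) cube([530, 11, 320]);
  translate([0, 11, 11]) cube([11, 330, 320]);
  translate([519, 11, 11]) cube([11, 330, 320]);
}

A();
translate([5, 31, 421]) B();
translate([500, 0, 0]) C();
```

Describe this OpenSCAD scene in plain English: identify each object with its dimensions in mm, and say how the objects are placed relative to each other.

A is a simple wooden stool: a rectangular seat 250 mm (x) by 302 mm (y), 36 mm thick, top face at z = 421 mm, on four round legs, each 30 mm in diameter. The legs rest on z = 0, each leg's axis is inset half a diameter from the nearest pair of seat edges (so the leg's bounding box is flush with the corner).

B is a spool: two coaxial disc flanges of radius 120 mm and thickness 24 mm, joined by a core cylinder of radius 63 mm and height 284 mm. The lower flange rests on z = 0 and the three cylinders share a vertical axis.

C is an open-topped rectangular box: outside dimensions 530×352×331 mm, with a uniform wall and base thickness of 11 mm. The base is a full 530×352 slab on the floor; four walls sit on top of the base. The front and back walls (the −y and +y sides) span the full width; the two side walls fit between them.

The spool is on top of the stool, centred. The open box is on the floor beside the stool on its +x side.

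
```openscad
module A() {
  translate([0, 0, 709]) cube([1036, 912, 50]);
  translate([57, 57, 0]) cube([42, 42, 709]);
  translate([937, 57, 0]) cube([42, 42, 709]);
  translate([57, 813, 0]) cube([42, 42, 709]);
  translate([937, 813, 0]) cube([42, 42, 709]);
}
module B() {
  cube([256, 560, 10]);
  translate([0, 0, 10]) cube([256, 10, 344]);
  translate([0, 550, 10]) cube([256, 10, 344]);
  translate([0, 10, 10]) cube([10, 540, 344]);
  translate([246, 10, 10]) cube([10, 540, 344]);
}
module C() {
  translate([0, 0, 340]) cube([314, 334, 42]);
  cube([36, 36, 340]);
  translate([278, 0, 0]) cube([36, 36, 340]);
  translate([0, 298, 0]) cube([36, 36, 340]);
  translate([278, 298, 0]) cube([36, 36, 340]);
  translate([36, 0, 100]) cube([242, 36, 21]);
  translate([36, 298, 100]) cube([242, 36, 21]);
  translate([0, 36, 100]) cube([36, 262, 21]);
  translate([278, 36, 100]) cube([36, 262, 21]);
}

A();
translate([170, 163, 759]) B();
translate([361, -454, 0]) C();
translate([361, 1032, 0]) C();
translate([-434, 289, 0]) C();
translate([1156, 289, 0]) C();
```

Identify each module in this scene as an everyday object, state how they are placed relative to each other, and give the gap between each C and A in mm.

Each stool's nearest face is 120 mm from the table's bounding box.

A is a table. B is an open box. C is a stool. The open box is on top of the table. Four stools sit around the table at the −y, +y, −x, +x sides. The gap between each stool and the table is 120 mm.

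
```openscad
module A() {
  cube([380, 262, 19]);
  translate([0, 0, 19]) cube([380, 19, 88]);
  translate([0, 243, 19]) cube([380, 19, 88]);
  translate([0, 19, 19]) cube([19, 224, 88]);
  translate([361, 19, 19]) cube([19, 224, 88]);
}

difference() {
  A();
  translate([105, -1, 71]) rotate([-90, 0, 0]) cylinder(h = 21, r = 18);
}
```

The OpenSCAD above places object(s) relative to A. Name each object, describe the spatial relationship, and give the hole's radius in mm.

The subtracted cylinder has r = 18 mm.

A is an open box. The open box has a circular hole through its front wall. The hole's radius is 18 mm.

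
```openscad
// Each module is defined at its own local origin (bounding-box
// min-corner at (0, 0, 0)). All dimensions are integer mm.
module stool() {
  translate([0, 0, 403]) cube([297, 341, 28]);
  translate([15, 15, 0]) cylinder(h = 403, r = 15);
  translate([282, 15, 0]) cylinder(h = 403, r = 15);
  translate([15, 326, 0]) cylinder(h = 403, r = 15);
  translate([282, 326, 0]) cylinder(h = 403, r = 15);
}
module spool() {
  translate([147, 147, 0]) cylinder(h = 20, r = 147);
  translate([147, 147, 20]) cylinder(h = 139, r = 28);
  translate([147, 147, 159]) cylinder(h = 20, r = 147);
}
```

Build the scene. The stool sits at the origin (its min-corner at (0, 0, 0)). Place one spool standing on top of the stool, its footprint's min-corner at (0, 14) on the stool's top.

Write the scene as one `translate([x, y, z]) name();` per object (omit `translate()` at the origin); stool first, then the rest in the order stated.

stool();
translate([0, 14, 431]) spool();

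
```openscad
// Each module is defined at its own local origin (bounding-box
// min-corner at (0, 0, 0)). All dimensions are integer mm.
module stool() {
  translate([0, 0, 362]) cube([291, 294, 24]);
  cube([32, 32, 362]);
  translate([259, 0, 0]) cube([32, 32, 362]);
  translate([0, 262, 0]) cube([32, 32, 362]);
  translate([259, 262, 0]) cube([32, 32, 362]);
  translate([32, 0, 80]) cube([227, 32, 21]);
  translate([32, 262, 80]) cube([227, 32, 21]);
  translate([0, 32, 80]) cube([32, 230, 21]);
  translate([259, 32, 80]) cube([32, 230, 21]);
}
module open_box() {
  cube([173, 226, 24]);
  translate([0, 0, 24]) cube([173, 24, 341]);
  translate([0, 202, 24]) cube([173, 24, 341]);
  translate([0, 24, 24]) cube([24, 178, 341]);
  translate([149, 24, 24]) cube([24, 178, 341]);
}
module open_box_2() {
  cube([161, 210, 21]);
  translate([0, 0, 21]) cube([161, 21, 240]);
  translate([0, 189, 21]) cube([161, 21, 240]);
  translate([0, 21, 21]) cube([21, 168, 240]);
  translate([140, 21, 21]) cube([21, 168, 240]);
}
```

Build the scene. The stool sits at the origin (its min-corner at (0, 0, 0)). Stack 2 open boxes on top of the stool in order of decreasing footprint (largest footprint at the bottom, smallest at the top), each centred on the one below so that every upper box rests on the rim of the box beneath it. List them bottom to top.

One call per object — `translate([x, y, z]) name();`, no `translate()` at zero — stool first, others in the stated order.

stool();
translate([59, 34, 386]) open_box();
translate([65, 42, 751]) open_box_2();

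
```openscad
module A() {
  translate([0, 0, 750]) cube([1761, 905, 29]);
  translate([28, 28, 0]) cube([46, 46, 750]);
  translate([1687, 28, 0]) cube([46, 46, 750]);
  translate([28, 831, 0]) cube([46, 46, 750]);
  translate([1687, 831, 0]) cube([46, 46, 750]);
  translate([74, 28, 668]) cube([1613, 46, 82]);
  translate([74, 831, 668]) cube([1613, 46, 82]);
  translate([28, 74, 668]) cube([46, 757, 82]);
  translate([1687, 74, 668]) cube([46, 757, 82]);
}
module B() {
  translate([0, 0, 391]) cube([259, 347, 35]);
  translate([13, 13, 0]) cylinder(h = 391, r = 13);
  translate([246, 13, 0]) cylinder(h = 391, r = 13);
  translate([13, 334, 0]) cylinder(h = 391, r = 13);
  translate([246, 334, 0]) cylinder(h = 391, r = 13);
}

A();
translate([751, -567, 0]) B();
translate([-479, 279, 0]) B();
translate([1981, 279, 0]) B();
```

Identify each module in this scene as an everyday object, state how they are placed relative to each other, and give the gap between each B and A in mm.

A is a table. B is a stool. Three stools sit around the table at the −y, −x, +x sides. The gap between each stool and the table is 220 mm.

Each stool's nearest face is 220 mm from the table's bounding box.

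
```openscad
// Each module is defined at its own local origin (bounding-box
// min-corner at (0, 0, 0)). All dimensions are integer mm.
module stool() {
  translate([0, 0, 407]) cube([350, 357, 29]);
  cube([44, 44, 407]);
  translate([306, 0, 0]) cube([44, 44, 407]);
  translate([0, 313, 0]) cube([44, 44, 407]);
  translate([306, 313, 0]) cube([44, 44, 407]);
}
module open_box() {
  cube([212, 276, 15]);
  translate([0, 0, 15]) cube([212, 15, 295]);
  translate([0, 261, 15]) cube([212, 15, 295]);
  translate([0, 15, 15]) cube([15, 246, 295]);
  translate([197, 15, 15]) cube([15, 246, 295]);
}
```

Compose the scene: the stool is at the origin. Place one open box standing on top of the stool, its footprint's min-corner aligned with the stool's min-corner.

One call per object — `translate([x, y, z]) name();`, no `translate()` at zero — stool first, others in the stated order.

stool();
translate([0, 0, 436]) open_box();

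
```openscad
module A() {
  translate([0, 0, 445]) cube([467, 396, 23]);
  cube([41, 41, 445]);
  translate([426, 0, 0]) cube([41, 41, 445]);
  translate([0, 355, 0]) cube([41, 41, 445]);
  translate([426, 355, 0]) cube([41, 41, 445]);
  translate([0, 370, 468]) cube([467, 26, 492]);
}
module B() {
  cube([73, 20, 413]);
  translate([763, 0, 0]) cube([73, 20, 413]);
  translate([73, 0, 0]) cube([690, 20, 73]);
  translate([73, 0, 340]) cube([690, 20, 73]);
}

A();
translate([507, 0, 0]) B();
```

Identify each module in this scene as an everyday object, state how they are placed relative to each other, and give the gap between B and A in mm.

A is a chair. B is a picture frame. The picture frame is on the floor beside the chair on its +x side. The gap between the picture frame and the chair is 40 mm.

The picture frame's nearest face is 40 mm from the chair's +x face.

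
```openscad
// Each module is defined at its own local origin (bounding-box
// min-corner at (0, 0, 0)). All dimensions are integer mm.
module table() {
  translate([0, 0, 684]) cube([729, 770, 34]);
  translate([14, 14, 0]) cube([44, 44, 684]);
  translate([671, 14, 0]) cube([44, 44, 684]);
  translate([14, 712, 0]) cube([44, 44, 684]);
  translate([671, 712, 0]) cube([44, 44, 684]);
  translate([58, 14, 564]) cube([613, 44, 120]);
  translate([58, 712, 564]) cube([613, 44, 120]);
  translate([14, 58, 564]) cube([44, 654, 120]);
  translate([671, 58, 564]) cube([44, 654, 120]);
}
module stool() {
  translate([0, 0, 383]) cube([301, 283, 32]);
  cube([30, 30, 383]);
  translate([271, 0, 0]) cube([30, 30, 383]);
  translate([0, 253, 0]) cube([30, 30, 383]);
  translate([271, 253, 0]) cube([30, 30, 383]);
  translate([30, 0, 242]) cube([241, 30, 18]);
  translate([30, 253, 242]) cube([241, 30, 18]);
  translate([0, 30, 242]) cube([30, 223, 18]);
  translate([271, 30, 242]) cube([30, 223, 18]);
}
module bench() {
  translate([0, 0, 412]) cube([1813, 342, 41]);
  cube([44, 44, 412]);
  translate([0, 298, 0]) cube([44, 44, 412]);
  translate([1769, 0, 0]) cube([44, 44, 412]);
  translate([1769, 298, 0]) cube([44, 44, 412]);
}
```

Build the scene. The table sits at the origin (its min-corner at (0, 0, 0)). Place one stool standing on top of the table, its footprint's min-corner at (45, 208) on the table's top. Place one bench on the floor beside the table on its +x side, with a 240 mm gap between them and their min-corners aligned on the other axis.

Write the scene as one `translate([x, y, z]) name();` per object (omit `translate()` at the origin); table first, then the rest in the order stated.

table();
translate([45, 208, 718]) stool();
translate([969, 0, 0]) bench();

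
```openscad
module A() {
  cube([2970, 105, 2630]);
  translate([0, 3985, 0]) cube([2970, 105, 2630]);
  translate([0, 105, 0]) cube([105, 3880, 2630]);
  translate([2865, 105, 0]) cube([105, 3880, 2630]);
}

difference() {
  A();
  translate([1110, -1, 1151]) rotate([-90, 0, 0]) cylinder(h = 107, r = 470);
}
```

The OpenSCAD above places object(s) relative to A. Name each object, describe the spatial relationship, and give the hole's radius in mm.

A is a house frame. The house frame has a circular hole through its front wall. The hole's radius is 470 mm.

The subtracted cylinder has r = 470 mm.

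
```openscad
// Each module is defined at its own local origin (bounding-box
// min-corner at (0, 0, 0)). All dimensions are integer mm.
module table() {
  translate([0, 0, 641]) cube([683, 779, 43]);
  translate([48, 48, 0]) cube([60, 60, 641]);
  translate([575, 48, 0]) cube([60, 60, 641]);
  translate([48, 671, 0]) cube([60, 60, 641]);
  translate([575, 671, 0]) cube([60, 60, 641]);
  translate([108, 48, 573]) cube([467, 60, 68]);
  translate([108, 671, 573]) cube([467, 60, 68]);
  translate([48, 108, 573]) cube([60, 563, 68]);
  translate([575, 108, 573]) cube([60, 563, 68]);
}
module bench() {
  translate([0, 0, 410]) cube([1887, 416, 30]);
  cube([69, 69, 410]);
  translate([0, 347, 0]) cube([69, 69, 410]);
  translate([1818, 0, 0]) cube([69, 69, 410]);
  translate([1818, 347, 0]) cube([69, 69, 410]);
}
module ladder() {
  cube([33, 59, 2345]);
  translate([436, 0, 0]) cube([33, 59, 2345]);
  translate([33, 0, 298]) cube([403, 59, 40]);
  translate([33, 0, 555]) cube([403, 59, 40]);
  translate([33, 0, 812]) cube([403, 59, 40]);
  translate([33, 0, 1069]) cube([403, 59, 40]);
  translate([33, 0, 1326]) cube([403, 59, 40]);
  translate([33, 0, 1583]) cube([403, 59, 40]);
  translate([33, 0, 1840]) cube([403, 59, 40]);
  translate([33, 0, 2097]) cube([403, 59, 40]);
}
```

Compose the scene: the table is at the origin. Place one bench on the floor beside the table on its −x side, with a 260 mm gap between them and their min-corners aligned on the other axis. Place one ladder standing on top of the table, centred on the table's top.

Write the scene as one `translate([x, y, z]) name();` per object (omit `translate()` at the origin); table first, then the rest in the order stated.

table();
translate([-2147, 0, 0]) bench();
translate([107, 360, 684]) ladder();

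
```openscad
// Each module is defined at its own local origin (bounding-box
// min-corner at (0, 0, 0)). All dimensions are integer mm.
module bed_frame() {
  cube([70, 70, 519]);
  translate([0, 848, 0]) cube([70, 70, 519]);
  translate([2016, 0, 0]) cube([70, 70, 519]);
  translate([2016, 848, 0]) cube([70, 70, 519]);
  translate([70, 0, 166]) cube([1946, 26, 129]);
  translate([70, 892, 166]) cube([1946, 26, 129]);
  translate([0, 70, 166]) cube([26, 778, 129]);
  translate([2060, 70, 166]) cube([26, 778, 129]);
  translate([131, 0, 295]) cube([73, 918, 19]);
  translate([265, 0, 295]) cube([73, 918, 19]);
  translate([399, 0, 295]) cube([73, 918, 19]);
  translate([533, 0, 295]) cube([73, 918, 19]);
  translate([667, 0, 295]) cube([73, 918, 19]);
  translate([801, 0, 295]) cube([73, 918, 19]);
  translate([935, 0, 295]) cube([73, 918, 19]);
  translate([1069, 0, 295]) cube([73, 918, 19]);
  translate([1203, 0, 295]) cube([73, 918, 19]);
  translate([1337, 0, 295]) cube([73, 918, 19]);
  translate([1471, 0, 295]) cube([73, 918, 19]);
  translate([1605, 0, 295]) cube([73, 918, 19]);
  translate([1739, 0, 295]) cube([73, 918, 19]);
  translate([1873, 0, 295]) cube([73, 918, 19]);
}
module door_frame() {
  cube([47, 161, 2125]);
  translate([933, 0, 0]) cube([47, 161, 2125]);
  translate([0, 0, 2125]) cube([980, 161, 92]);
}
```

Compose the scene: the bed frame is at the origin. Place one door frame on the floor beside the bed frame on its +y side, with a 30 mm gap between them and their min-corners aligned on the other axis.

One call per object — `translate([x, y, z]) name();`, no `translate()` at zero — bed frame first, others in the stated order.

bed_frame();
translate([0, 948, 0]) door_frame();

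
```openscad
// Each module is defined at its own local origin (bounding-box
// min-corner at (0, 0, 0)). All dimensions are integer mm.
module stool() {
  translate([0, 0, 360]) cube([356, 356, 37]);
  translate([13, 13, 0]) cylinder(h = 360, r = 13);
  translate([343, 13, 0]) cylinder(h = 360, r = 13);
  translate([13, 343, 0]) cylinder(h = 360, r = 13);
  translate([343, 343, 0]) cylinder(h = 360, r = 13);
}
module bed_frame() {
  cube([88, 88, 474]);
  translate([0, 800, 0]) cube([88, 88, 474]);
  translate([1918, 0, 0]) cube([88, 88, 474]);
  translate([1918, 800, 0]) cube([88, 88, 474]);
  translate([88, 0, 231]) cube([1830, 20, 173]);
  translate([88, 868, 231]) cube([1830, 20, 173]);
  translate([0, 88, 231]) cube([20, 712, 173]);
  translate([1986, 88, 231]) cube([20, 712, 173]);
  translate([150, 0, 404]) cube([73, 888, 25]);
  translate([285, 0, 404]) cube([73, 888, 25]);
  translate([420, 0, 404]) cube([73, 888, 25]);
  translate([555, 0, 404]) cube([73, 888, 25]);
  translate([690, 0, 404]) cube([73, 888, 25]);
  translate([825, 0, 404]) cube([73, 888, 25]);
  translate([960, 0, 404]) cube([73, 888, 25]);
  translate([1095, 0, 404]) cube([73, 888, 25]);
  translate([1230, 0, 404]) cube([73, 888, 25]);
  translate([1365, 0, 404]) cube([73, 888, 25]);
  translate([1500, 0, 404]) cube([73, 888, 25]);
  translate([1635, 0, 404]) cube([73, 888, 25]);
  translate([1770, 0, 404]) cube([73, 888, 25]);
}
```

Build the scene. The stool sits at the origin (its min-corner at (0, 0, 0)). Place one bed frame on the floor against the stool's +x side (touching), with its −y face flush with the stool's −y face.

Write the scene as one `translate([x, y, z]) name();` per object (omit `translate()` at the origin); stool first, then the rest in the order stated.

stool();
translate([356, 0, 0]) bed_frame();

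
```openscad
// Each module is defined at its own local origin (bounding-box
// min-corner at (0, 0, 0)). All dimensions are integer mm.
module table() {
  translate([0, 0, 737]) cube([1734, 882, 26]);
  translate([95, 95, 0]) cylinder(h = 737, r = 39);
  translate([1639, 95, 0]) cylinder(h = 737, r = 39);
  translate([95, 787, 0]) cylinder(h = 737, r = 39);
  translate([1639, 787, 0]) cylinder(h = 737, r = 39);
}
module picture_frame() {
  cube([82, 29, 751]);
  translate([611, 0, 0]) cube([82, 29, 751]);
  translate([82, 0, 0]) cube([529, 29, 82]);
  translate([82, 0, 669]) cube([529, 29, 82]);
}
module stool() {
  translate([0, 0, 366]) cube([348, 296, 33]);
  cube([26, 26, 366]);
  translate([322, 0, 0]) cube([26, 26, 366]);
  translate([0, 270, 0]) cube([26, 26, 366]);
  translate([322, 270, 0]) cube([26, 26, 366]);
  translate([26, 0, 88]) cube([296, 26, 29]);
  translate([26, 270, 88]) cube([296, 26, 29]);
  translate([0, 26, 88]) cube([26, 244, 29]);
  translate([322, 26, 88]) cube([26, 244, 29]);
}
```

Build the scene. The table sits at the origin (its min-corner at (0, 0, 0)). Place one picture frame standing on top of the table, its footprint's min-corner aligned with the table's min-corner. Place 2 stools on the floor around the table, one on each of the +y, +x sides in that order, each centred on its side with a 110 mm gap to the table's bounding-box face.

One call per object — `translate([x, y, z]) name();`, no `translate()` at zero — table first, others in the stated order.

table();
translate([0, 0, 763]) picture_frame();
translate([693, 992, 0]) stool();
translate([1844, 293, 0]) stool();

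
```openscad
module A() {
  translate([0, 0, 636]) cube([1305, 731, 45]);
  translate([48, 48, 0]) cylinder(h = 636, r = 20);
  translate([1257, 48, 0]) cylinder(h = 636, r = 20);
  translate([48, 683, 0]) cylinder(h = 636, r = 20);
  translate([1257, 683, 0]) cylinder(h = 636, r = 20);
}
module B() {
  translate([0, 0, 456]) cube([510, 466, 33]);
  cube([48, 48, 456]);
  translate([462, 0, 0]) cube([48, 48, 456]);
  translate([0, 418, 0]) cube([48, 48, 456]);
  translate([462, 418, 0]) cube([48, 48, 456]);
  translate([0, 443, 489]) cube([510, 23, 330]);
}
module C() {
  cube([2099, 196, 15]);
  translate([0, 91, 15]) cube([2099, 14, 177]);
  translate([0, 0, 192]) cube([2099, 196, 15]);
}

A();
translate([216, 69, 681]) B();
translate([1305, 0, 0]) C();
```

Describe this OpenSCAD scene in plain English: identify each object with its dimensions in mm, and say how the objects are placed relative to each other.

A is a table with a 1305×731 mm rectangular top, 45 mm thick, top surface at z = 681 mm, supported by four round legs of 40 mm diameter, each leg's bounding box inset 28 mm from the nearest pair of top edges, running from the floor.

B is a chair. The seat is a 510×466×33 mm slab with its top at z = 489 mm, on four 48×48 mm corner legs (flush with the seat edges, standing on z = 0). A flat backrest 23 mm thick, 330 mm tall, spans the full seat width and rises from the seat top along its +y edge, rear face flush with the rear of the seat.

C is an I-beam lying along x, 2099 mm long. Overall section height 207 mm. Two flanges 196 mm wide (y) and 15 mm thick, one on the floor and one at the top; a web 14 mm thick runs between them, centred on the flange width.

The chair is on top of the table. The I-beam is against the table's +x side, with their −y faces flush.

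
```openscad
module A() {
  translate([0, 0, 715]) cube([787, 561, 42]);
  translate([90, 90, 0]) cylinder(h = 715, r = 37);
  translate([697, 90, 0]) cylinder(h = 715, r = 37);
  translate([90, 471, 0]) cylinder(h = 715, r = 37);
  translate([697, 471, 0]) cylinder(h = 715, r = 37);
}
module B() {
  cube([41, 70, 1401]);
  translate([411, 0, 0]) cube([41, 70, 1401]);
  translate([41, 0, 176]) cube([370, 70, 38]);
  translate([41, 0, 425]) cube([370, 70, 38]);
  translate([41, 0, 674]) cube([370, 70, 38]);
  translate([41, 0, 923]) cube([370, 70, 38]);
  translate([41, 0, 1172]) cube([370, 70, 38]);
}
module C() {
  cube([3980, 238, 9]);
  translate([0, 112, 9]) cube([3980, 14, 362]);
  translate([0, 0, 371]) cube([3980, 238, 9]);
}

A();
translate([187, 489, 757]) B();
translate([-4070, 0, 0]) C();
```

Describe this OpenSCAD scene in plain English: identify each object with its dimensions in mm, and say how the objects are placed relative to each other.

A is a table: top 787 mm (x) × 561 mm (y), 42 mm thick, upper face at z = 757 mm, on four round legs of 74 mm diameter, each leg's bounding box inset 53 mm from the nearest pair of top edges, running from z = 0 to the bottom of the top.

B is a straight ladder. Two 41×70 mm vertical rails, 1401 mm tall, stand 452 mm apart (outside-to-outside) with their front faces coplanar on the −y side. 5 rungs, each 70 mm deep and 38 mm tall, span between the inner faces of the rails, front faces flush with the rails. The lowest rung's underside is at z = 176 mm and rungs are spaced 249 mm apart (underside to underside).

C is an I-beam lying along x, 3980 mm long. Overall section height 380 mm. Two flanges 238 mm wide (y) and 9 mm thick, one on the floor and one at the top; a web 14 mm thick runs between them, centred on the flange width.

The ladder is on top of the table. The I-beam is on the floor beside the table on its −x side.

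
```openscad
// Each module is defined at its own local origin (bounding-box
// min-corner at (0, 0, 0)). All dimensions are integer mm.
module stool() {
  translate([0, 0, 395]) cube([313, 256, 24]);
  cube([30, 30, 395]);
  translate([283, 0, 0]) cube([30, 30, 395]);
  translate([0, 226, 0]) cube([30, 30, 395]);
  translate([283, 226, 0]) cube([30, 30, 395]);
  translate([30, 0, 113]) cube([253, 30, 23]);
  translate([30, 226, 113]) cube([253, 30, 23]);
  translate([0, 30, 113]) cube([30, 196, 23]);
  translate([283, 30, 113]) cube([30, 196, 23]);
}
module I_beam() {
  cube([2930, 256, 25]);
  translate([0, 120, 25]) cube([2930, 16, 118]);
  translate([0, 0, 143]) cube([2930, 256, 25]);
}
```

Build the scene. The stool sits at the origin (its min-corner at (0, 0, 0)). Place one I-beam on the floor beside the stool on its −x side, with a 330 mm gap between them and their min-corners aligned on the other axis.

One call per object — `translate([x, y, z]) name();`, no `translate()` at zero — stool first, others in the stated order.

stool();
translate([-3260, 0, 0]) I_beam();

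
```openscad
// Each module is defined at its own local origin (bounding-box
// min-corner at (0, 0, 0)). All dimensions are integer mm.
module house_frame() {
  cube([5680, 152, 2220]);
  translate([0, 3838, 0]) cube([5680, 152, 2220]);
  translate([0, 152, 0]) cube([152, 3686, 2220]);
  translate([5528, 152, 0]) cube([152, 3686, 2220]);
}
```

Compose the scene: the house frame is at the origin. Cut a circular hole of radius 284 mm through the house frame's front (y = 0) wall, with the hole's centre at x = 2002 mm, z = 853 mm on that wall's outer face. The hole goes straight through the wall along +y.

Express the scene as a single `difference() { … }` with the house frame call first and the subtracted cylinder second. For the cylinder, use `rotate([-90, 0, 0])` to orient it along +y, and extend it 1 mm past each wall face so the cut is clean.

difference() {
  house_frame();
  translate([2002, -1, 853]) rotate([-90, 0, 0]) cylinder(h = 154, r = 284);
}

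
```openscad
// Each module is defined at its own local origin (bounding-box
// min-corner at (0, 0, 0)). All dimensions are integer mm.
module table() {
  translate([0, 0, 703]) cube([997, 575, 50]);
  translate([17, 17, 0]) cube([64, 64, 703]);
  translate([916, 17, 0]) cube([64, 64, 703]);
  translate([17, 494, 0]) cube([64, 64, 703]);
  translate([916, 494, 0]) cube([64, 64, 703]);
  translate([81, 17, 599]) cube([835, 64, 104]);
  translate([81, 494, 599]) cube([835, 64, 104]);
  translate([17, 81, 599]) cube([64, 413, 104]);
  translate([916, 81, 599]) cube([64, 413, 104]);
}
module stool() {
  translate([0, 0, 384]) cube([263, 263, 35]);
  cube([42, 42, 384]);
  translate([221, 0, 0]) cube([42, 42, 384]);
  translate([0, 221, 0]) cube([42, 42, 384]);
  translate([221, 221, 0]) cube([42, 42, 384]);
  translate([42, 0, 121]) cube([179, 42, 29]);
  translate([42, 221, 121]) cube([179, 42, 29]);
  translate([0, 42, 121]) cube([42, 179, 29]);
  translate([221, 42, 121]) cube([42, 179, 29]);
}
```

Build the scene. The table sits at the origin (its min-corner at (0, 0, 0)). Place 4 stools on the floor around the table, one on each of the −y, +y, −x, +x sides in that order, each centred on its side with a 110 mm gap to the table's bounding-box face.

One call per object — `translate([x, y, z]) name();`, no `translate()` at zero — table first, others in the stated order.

table();
translate([367, -373, 0]) stool();
translate([367, 685, 0]) stool();
translate([-373, 156, 0]) stool();
translate([1107, 156, 0]) stool();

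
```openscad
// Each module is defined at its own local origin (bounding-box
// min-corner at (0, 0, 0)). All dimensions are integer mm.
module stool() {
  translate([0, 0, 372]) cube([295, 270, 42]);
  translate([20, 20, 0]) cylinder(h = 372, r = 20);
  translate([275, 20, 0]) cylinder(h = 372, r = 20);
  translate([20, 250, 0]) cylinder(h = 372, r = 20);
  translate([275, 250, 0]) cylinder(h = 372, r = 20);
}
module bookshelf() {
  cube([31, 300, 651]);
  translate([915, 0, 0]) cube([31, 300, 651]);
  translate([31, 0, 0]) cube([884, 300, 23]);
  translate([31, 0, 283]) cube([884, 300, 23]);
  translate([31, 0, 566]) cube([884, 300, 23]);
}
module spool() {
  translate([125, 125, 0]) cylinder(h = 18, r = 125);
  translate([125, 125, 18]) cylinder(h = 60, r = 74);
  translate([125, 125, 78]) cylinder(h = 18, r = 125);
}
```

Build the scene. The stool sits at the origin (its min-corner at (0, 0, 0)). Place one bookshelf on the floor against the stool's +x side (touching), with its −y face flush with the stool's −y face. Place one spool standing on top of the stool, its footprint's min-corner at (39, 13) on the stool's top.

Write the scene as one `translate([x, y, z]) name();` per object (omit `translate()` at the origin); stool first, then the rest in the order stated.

stool();
translate([295, 0, 0]) bookshelf();
translate([39, 13, 414]) spool();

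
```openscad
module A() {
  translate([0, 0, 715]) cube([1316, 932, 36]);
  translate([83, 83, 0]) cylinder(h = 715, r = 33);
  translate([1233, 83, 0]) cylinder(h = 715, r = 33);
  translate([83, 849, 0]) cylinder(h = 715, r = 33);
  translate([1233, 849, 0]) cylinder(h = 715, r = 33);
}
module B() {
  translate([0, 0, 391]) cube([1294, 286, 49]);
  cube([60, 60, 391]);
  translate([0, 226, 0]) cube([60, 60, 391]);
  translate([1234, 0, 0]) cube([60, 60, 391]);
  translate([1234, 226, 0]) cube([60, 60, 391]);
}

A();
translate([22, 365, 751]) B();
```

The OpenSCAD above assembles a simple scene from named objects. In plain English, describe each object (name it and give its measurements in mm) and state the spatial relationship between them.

A is a table: top 1316 mm (x) × 932 mm (y), 36 mm thick, upper face at z = 751 mm, on four round legs of 66 mm diameter, each leg's bounding box inset 50 mm from the nearest pair of top edges, running from z = 0 to the bottom of the top.

B is a bench: a 1294×286 mm seat slab, 49 mm thick, top at z = 440 mm, on four 60×60 mm square legs flush with the seat corners and standing on z = 0.

The bench is on top of the table.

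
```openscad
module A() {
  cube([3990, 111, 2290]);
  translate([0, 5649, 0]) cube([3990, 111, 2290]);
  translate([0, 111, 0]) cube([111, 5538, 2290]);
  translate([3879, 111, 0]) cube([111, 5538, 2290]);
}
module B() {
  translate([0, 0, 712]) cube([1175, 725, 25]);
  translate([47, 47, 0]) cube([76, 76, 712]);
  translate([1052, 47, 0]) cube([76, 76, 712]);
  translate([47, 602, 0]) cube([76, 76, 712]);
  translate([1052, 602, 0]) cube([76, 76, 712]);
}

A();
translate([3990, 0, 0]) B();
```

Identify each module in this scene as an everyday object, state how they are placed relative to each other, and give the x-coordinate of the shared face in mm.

The house frame's +x face and the table's −x face are both at x = 3990 mm.

A is a house frame. B is a table. The table is against the house frame's +x side, with their −y faces flush. The x-coordinate of the shared face is 3990 mm.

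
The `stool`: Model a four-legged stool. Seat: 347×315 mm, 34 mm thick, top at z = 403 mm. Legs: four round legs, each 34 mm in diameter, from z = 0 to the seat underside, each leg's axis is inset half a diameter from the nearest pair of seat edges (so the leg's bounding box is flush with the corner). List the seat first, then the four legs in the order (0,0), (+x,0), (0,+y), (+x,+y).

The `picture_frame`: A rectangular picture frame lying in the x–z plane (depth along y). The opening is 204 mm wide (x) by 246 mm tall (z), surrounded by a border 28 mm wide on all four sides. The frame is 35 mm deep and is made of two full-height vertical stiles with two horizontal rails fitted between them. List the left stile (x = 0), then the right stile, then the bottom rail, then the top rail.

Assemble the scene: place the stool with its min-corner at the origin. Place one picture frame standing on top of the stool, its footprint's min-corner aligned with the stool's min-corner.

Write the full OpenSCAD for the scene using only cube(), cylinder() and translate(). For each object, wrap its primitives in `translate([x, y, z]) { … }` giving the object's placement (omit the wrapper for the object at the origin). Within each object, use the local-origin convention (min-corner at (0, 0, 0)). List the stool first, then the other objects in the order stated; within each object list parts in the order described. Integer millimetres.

translate([0, 0, 369]) cube([347, 315, 34]);
translate([17, 17, 0]) cylinder(h = 369, r = 17);
translate([330, 17, 0]) cylinder(h = 369, r = 17);
translate([17, 298, 0]) cylinder(h = 369, r = 17);
translate([330, 298, 0]) cylinder(h = 369, r = 17);
translate([0, 0, 403]) {
  cube([28, 35, 302]);
  translate([232, 0, 0]) cube([28, 35, 302]);
  translate([28, 0, 0]) cube([204, 35, 28]);
  translate([28, 0, 274]) cube([204, 35, 28]);
}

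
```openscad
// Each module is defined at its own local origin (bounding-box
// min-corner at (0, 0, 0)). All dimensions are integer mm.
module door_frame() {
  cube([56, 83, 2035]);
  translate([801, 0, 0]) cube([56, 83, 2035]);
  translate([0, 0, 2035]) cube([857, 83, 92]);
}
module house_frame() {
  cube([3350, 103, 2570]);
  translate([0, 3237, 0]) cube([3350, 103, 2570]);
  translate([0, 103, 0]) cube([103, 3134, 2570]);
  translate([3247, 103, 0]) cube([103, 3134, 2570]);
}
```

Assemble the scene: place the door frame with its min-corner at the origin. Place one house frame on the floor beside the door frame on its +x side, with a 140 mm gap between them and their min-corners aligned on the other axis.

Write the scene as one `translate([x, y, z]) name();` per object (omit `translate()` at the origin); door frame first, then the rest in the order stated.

door_frame();
translate([997, 0, 0]) house_frame();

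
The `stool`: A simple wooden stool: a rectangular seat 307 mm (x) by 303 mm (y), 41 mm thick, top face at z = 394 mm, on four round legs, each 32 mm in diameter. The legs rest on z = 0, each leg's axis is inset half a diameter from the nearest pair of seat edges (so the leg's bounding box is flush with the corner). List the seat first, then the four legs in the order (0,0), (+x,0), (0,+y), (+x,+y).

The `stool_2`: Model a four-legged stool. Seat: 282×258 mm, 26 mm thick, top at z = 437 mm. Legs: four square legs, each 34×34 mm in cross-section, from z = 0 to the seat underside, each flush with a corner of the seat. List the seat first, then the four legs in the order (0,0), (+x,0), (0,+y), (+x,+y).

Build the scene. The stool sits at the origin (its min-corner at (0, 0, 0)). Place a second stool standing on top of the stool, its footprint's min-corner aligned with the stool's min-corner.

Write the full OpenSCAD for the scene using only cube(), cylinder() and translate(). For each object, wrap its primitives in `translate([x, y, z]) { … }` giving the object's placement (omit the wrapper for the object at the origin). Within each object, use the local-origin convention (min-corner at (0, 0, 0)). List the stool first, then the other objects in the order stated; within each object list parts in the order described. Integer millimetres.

translate([0, 0, 353]) cube([307, 303, 41]);
translate([16, 16, 0]) cylinder(h = 353, r = 16);
translate([291, 16, 0]) cylinder(h = 353, r = 16);
translate([16, 287, 0]) cylinder(h = 353, r = 16);
translate([291, 287, 0]) cylinder(h = 353, r = 16);
translate([0, 0, 394]) {
  translate([0, 0, 411]) cube([282, 258, 26]);
  cube([34, 34, 411]);
  translate([248, 0, 0]) cube([34, 34, 411]);
  translate([0, 224, 0]) cube([34, 34, 411]);
  translate([248, 224, 0]) cube([34, 34, 411]);
}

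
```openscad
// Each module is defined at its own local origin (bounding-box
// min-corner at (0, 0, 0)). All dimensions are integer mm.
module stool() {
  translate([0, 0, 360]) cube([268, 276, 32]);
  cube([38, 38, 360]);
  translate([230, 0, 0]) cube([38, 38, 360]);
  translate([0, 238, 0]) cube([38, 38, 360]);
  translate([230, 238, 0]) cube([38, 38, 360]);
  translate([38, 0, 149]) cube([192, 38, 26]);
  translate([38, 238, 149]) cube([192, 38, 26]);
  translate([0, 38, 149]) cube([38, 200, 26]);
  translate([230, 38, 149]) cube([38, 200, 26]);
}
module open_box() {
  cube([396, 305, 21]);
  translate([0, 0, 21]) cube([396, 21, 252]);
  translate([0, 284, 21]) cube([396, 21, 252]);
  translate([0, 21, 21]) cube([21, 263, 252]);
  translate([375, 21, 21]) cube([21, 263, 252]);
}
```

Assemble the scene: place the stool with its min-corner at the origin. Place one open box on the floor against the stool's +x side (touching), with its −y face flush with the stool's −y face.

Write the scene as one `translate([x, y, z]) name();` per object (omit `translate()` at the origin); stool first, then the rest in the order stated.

stool();
translate([268, 0, 0]) open_box();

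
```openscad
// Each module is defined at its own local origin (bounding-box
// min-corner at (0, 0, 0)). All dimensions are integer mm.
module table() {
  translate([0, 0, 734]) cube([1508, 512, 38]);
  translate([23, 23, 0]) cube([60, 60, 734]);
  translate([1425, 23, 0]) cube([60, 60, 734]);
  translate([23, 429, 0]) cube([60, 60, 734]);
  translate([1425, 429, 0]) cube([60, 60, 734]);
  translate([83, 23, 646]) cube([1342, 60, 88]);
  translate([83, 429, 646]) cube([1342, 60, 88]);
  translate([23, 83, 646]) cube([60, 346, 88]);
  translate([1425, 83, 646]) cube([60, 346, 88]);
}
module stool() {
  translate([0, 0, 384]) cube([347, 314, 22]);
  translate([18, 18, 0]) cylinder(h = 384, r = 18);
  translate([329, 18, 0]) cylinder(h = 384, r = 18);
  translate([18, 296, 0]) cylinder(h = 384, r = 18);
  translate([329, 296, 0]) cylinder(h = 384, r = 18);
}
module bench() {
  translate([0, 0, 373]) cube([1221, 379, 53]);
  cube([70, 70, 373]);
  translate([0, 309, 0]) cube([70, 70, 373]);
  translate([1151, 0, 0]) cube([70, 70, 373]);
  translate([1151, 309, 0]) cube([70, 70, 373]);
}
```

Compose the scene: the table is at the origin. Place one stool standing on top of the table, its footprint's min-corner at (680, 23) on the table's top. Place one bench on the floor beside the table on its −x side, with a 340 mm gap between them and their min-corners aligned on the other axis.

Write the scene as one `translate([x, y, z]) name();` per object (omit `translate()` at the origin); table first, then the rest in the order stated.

table();
translate([680, 23, 772]) stool();
translate([-1561, 0, 0]) bench();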